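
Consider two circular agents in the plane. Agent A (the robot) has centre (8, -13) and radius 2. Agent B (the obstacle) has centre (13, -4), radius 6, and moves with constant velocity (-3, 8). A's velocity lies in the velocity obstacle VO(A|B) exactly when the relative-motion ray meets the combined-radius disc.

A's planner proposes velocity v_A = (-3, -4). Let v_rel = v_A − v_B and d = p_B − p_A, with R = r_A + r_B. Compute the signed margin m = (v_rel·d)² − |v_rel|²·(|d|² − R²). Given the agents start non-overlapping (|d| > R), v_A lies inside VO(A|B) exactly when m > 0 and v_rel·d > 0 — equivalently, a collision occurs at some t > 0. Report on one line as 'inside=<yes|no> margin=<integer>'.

d = (5, 9),  |d|² = 106;  R = 2+6 = 8,  c = 106−8² = 42
v_rel = (0, -12),  |v_rel|² = 144;  v_rel·d = (0)·(5) + (-12)·(9) = -108
144·t² + 216·t + 42 = 0  ⇒  m = (-108)² − 144·42 = 5616
m = 5616 > 0,  v_rel·d = -108 < 0  ⇒  outside

inside=no margin=5616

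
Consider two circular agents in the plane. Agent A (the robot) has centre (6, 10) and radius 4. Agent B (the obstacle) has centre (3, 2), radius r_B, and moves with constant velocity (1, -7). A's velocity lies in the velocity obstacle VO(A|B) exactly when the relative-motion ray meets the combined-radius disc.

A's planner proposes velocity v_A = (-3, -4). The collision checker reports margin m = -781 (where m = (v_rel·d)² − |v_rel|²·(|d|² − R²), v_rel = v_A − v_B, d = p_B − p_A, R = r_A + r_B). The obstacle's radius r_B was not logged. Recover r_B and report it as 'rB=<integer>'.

m = -781
d = (-3, -8);  v_rel = (-4, 3),  |v_rel|² = 25
v_rel×d = (-4)·(-8) − (3)·(-3) = 41
since m = R²·25 − 41²:  R² = (1681 + -781) / 25 = 36
R = √36 = 6  ⇒  r_B = 6 − 4 = 2

rB=2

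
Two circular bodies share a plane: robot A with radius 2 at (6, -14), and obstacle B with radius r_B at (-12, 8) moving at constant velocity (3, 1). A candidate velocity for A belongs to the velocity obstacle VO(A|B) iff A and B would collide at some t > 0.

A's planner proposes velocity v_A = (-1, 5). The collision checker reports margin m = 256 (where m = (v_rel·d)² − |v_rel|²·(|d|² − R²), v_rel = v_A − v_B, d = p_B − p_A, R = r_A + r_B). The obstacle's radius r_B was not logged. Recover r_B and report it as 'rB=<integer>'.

m = 256
d = (-18, 22);  v_rel = (-4, 4),  |v_rel|² = 32
v_rel×d = (-4)·(22) − (4)·(-18) = -16
since m = R²·32 − (-16)²:  R² = (256 + 256) / 32 = 16
R = √16 = 4  ⇒  r_B = 4 − 2 = 2

rB=2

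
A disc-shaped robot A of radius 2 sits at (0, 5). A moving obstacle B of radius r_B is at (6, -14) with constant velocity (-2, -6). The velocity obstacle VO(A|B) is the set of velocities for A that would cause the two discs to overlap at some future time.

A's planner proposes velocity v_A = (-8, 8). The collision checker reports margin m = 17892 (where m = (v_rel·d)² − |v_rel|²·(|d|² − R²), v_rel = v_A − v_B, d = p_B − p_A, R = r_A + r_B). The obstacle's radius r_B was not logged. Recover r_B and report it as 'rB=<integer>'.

m = 17892
d = (6, -19);  v_rel = (-6, 14),  |v_rel|² = 232
v_rel×d = (-6)·(-19) − (14)·(6) = 30
since m = R²·232 − 30²:  R² = (900 + 17892) / 232 = 81
R = √81 = 9  ⇒  r_B = 9 − 2 = 7

rB=7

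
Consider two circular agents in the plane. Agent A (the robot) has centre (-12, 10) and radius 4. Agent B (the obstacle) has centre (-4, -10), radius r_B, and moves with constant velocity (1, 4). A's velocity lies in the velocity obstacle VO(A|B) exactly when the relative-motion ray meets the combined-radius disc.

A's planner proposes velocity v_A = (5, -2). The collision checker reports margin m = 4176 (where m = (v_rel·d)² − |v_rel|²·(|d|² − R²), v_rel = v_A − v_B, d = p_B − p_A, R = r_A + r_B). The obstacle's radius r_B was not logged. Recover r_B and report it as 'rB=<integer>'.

m = 4176
d = (8, -20);  v_rel = (4, -6),  |v_rel|² = 52
v_rel×d = (4)·(-20) − (-6)·(8) = -32
since m = R²·52 − (-32)²:  R² = (1024 + 4176) / 52 = 100
R = √100 = 10  ⇒  r_B = 10 − 4 = 6

rB=6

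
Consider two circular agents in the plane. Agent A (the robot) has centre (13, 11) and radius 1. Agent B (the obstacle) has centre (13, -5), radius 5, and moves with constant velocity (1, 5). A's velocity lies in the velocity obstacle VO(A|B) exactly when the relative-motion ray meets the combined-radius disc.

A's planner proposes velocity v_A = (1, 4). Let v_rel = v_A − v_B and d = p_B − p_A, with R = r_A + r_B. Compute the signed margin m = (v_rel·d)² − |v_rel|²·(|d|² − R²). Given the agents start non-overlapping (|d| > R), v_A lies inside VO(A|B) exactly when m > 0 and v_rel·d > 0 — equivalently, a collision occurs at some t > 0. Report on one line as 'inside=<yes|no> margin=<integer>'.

d = (0, -16),  |d|² = 256;  R = 1+5 = 6,  c = 256−6² = 220
v_rel = (0, -1),  |v_rel|² = 1;  v_rel·d = (0)·(0) + (-1)·(-16) = 16
1·t² − 32·t + 220 = 0  ⇒  m = 16² − 1·220 = 36
m = 36 > 0,  v_rel·d = 16 > 0  ⇒  inside

inside=yes margin=36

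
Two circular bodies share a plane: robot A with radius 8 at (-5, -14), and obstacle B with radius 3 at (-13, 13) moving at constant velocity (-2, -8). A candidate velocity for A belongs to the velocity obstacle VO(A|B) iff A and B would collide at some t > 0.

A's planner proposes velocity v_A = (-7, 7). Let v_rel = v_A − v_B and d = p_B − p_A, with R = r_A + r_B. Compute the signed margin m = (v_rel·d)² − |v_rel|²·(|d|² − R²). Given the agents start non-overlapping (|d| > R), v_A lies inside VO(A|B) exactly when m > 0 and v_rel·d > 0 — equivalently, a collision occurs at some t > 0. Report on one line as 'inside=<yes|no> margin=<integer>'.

d = (-8, 27),  |d|² = 793;  R = 8+3 = 11,  c = 793−11² = 672
v_rel = (-5, 15),  |v_rel|² = 250;  v_rel·d = (-5)·(-8) + (15)·(27) = 445
250·t² − 890·t + 672 = 0  ⇒  m = 445² − 250·672 = 30025
m = 30025 > 0,  v_rel·d = 445 > 0  ⇒  inside

inside=yes margin=30025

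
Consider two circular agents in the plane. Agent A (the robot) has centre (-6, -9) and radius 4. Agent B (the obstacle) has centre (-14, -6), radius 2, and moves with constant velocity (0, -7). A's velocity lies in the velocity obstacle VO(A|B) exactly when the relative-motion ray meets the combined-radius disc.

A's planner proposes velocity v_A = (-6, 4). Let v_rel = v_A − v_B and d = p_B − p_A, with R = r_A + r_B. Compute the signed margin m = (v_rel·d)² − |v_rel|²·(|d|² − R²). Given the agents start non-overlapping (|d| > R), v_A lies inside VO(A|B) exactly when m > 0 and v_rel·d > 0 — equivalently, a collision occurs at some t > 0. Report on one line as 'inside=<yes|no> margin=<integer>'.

d = (-8, 3),  |d|² = 73;  R = 4+2 = 6,  c = 73−6² = 37
v_rel = (-6, 11),  |v_rel|² = 157;  v_rel·d = (-6)·(-8) + (11)·(3) = 81
157·t² − 162·t + 37 = 0  ⇒  m = 81² − 157·37 = 752
m = 752 > 0,  v_rel·d = 81 > 0  ⇒  inside

inside=yes margin=752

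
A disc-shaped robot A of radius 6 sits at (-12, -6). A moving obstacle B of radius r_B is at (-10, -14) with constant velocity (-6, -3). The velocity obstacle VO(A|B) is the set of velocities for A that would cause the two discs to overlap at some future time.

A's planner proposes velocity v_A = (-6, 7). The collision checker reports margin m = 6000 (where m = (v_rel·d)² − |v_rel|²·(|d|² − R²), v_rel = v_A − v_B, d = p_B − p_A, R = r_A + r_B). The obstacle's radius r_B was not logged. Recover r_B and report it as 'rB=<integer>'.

m = 6000
d = (2, -8);  v_rel = (0, 10),  |v_rel|² = 100
v_rel×d = (0)·(-8) − (10)·(2) = -20
since m = R²·100 − (-20)²:  R² = (400 + 6000) / 100 = 64
R = √64 = 8  ⇒  r_B = 8 − 6 = 2

rB=2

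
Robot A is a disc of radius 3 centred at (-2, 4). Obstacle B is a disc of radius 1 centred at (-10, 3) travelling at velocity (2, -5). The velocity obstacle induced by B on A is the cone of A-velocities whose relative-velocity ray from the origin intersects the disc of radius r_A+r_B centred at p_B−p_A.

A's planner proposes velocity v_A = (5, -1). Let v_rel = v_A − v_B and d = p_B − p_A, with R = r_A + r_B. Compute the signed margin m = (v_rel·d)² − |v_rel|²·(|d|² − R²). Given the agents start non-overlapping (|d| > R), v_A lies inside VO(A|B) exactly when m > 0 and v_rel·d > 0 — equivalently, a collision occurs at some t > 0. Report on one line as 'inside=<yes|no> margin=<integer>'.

d = (-8, -1),  |d|² = 65;  R = 3+1 = 4,  c = 65−4² = 49
v_rel = (3, 4),  |v_rel|² = 25;  v_rel·d = (3)·(-8) + (4)·(-1) = -28
25·t² + 56·t + 49 = 0  ⇒  m = (-28)² − 25·49 = -441
m = -441 < 0,  v_rel·d = -28 < 0  ⇒  outside

inside=no margin=-441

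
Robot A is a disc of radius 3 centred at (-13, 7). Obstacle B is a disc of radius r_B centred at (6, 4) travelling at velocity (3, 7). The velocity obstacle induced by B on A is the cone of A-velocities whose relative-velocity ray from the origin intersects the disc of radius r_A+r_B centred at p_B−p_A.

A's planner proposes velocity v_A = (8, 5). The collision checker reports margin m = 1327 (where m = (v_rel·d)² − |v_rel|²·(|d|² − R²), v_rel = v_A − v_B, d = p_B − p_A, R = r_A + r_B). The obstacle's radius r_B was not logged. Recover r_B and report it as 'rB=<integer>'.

m = 1327
d = (19, -3);  v_rel = (5, -2),  |v_rel|² = 29
v_rel×d = (5)·(-3) − (-2)·(19) = 23
since m = R²·29 − 23²:  R² = (529 + 1327) / 29 = 64
R = √64 = 8  ⇒  r_B = 8 − 3 = 5

rB=5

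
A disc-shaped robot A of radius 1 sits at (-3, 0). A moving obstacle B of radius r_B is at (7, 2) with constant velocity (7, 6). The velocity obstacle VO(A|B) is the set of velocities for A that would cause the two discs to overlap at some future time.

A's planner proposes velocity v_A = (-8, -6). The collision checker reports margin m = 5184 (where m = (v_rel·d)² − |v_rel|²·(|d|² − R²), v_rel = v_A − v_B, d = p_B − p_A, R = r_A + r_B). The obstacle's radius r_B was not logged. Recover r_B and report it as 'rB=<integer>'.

m = 5184
d = (10, 2);  v_rel = (-15, -12),  |v_rel|² = 369
v_rel×d = (-15)·(2) − (-12)·(10) = 90
since m = R²·369 − 90²:  R² = (8100 + 5184) / 369 = 36
R = √36 = 6  ⇒  r_B = 6 − 1 = 5

rB=5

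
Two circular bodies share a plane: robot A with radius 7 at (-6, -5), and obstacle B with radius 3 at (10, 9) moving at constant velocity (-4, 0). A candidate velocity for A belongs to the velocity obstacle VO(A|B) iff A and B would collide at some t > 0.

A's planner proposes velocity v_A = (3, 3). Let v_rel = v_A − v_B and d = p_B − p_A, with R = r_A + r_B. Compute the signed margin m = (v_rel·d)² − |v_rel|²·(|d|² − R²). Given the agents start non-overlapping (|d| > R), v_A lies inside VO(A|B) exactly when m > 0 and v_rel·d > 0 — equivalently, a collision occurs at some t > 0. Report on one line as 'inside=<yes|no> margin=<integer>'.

d = (16, 14),  |d|² = 452;  R = 7+3 = 10,  c = 452−10² = 352
v_rel = (7, 3),  |v_rel|² = 58;  v_rel·d = (7)·(16) + (3)·(14) = 154
58·t² − 308·t + 352 = 0  ⇒  m = 154² − 58·352 = 3300
m = 3300 > 0,  v_rel·d = 154 > 0  ⇒  inside

inside=yes margin=3300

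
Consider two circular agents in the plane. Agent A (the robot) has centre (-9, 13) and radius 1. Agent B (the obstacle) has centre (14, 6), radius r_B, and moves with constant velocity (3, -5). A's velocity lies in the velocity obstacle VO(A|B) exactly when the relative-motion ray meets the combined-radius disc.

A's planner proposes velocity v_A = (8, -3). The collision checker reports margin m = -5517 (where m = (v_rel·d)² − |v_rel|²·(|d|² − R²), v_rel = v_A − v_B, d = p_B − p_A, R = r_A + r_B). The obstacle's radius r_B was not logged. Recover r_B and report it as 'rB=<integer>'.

m = -5517
d = (23, -7);  v_rel = (5, 2),  |v_rel|² = 29
v_rel×d = (5)·(-7) − (2)·(23) = -81
since m = R²·29 − (-81)²:  R² = (6561 + -5517) / 29 = 36
R = √36 = 6  ⇒  r_B = 6 − 1 = 5

rB=5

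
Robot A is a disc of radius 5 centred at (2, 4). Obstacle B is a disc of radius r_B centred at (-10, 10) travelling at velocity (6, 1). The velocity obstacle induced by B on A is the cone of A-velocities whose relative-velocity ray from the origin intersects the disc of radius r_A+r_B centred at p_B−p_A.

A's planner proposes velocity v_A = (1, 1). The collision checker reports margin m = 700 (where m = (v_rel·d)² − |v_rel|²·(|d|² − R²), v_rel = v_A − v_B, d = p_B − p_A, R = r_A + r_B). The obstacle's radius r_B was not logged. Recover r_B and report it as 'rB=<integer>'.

m = 700
d = (-12, 6);  v_rel = (-5, 0),  |v_rel|² = 25
v_rel×d = (-5)·(6) − (0)·(-12) = -30
since m = R²·25 − (-30)²:  R² = (900 + 700) / 25 = 64
R = √64 = 8  ⇒  r_B = 8 − 5 = 3

rB=3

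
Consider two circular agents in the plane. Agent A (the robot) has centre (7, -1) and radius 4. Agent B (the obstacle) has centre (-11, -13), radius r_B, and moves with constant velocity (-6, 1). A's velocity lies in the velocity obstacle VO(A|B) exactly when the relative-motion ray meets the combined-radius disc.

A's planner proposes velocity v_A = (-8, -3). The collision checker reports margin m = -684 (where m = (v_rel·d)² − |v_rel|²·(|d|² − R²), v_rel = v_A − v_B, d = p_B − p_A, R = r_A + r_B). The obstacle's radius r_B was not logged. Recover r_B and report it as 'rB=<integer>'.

m = -684
d = (-18, -12);  v_rel = (-2, -4),  |v_rel|² = 20
v_rel×d = (-2)·(-12) − (-4)·(-18) = -48
since m = R²·20 − (-48)²:  R² = (2304 + -684) / 20 = 81
R = √81 = 9  ⇒  r_B = 9 − 4 = 5

rB=5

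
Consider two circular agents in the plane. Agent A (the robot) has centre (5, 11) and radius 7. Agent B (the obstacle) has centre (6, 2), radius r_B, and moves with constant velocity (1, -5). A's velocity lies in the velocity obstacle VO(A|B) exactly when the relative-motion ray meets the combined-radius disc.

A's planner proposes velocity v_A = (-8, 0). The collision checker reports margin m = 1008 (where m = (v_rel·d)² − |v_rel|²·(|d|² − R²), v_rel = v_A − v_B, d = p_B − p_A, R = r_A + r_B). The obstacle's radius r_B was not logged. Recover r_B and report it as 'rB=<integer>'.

m = 1008
d = (1, -9);  v_rel = (-9, 5),  |v_rel|² = 106
v_rel×d = (-9)·(-9) − (5)·(1) = 76
since m = R²·106 − 76²:  R² = (5776 + 1008) / 106 = 64
R = √64 = 8  ⇒  r_B = 8 − 7 = 1

rB=1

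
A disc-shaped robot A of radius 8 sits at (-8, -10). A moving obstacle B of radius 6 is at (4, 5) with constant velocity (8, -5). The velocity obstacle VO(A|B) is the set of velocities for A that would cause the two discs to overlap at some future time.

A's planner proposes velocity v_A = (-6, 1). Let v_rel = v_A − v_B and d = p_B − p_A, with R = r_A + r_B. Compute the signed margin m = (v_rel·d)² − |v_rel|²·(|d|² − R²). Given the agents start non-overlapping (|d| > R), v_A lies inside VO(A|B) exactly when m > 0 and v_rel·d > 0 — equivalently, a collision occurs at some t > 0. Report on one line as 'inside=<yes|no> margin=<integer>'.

d = (12, 15),  |d|² = 369;  R = 8+6 = 14,  c = 369−14² = 173
v_rel = (-14, 6),  |v_rel|² = 232;  v_rel·d = (-14)·(12) + (6)·(15) = -78
232·t² + 156·t + 173 = 0  ⇒  m = (-78)² − 232·173 = -34052
m = -34052 < 0,  v_rel·d = -78 < 0  ⇒  outside

inside=no margin=-34052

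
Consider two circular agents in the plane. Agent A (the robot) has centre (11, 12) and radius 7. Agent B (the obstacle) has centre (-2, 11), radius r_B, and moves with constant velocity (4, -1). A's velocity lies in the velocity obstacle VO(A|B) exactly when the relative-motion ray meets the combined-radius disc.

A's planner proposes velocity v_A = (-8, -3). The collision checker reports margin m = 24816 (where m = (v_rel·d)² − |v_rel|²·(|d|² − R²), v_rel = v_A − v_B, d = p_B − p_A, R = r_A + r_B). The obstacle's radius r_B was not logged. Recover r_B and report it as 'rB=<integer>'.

m = 24816
d = (-13, -1);  v_rel = (-12, -2),  |v_rel|² = 148
v_rel×d = (-12)·(-1) − (-2)·(-13) = -14
since m = R²·148 − (-14)²:  R² = (196 + 24816) / 148 = 169
R = √169 = 13  ⇒  r_B = 13 − 7 = 6

rB=6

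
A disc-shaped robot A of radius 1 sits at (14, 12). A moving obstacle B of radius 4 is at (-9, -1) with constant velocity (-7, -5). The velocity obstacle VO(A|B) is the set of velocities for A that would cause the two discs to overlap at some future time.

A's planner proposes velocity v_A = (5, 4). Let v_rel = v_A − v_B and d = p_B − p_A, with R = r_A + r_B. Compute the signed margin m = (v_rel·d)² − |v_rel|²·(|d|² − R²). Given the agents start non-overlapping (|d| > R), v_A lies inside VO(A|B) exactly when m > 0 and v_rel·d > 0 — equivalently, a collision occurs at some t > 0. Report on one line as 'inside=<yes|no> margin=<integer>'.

d = (-23, -13),  |d|² = 698;  R = 1+4 = 5,  c = 698−5² = 673
v_rel = (12, 9),  |v_rel|² = 225;  v_rel·d = (12)·(-23) + (9)·(-13) = -393
225·t² + 786·t + 673 = 0  ⇒  m = (-393)² − 225·673 = 3024
m = 3024 > 0,  v_rel·d = -393 < 0  ⇒  outside

inside=no margin=3024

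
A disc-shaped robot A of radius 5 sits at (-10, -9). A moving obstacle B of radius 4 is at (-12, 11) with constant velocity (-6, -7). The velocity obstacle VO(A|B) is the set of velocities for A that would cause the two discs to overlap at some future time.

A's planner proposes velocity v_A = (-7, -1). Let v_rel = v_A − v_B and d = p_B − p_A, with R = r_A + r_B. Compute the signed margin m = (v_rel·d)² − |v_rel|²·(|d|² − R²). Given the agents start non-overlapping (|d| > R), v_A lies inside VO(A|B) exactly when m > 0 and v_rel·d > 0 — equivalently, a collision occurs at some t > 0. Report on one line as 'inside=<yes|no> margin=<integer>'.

d = (-2, 20),  |d|² = 404;  R = 5+4 = 9,  c = 404−9² = 323
v_rel = (-1, 6),  |v_rel|² = 37;  v_rel·d = (-1)·(-2) + (6)·(20) = 122
37·t² − 244·t + 323 = 0  ⇒  m = 122² − 37·323 = 2933
m = 2933 > 0,  v_rel·d = 122 > 0  ⇒  inside

inside=yes margin=2933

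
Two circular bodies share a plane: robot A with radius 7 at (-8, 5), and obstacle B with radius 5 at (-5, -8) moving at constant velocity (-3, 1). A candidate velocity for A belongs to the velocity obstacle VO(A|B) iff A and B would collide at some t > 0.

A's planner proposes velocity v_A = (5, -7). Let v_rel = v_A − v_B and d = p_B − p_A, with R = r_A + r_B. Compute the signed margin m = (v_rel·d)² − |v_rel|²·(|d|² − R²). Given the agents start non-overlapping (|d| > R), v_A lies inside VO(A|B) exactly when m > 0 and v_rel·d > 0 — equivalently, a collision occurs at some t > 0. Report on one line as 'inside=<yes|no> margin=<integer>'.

d = (3, -13),  |d|² = 178;  R = 7+5 = 12,  c = 178−12² = 34
v_rel = (8, -8),  |v_rel|² = 128;  v_rel·d = (8)·(3) + (-8)·(-13) = 128
128·t² − 256·t + 34 = 0  ⇒  m = 128² − 128·34 = 12032
m = 12032 > 0,  v_rel·d = 128 > 0  ⇒  inside

inside=yes margin=12032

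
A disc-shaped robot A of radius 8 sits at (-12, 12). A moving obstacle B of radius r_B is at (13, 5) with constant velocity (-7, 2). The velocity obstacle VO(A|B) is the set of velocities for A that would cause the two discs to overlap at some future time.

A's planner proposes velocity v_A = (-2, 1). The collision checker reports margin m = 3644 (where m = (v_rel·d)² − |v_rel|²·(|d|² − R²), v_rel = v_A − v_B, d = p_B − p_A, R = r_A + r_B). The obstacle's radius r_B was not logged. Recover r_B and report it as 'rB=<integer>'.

m = 3644
d = (25, -7);  v_rel = (5, -1),  |v_rel|² = 26
v_rel×d = (5)·(-7) − (-1)·(25) = -10
since m = R²·26 − (-10)²:  R² = (100 + 3644) / 26 = 144
R = √144 = 12  ⇒  r_B = 12 − 8 = 4

rB=4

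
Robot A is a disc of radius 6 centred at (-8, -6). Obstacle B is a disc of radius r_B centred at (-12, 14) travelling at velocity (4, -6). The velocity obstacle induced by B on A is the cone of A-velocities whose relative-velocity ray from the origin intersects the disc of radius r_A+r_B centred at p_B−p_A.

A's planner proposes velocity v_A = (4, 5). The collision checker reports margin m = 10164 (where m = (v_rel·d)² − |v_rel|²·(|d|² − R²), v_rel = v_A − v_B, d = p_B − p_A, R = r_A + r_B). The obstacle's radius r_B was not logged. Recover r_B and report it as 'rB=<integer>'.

m = 10164
d = (-4, 20);  v_rel = (0, 11),  |v_rel|² = 121
v_rel×d = (0)·(20) − (11)·(-4) = 44
since m = R²·121 − 44²:  R² = (1936 + 10164) / 121 = 100
R = √100 = 10  ⇒  r_B = 10 − 6 = 4

rB=4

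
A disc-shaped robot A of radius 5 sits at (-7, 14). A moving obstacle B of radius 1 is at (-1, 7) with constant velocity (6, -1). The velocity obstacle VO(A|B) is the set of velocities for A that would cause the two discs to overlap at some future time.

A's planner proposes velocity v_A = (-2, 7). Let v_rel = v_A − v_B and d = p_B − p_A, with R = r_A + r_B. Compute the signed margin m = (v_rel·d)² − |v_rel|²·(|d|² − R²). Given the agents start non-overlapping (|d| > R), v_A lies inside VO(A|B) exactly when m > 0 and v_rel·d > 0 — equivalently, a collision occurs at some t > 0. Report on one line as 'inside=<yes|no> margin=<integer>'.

d = (6, -7),  |d|² = 85;  R = 5+1 = 6,  c = 85−6² = 49
v_rel = (-8, 8),  |v_rel|² = 128;  v_rel·d = (-8)·(6) + (8)·(-7) = -104
128·t² + 208·t + 49 = 0  ⇒  m = (-104)² − 128·49 = 4544
m = 4544 > 0,  v_rel·d = -104 < 0  ⇒  outside

inside=no margin=4544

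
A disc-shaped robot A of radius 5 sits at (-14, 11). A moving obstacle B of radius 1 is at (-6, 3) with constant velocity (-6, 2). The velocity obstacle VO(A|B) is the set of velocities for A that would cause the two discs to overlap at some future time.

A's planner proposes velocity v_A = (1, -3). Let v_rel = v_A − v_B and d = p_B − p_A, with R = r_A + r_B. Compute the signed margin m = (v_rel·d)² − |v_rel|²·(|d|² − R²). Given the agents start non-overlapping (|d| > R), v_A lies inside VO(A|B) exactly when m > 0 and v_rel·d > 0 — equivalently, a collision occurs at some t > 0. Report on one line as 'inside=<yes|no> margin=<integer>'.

d = (8, -8),  |d|² = 128;  R = 5+1 = 6,  c = 128−6² = 92
v_rel = (7, -5),  |v_rel|² = 74;  v_rel·d = (7)·(8) + (-5)·(-8) = 96
74·t² − 192·t + 92 = 0  ⇒  m = 96² − 74·92 = 2408
m = 2408 > 0,  v_rel·d = 96 > 0  ⇒  inside

inside=yes margin=2408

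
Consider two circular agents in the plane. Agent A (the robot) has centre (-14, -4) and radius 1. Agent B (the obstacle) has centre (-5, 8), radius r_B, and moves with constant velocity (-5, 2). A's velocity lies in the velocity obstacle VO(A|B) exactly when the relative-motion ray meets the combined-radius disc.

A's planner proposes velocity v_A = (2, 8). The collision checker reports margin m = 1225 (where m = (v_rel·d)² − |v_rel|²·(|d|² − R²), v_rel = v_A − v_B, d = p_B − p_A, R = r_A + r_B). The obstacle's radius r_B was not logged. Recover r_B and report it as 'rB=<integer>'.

m = 1225
d = (9, 12);  v_rel = (7, 6),  |v_rel|² = 85
v_rel×d = (7)·(12) − (6)·(9) = 30
since m = R²·85 − 30²:  R² = (900 + 1225) / 85 = 25
R = √25 = 5  ⇒  r_B = 5 − 1 = 4

rB=4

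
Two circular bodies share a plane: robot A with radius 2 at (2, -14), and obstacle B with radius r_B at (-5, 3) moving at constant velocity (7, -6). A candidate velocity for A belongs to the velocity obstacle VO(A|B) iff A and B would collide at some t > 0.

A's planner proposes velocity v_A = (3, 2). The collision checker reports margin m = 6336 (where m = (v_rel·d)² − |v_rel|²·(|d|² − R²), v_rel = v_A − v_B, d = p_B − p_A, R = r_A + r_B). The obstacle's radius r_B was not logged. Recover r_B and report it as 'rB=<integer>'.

m = 6336
d = (-7, 17);  v_rel = (-4, 8),  |v_rel|² = 80
v_rel×d = (-4)·(17) − (8)·(-7) = -12
since m = R²·80 − (-12)²:  R² = (144 + 6336) / 80 = 81
R = √81 = 9  ⇒  r_B = 9 − 2 = 7

rB=7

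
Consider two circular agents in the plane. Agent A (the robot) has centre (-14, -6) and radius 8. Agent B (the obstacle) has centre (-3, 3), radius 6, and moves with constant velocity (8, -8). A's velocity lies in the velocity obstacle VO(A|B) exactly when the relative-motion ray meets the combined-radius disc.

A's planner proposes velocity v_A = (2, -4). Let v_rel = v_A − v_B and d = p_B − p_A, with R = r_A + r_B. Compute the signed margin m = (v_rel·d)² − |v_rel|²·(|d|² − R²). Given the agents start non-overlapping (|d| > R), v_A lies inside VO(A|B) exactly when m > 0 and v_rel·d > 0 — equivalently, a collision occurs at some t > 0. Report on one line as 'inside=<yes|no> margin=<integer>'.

d = (11, 9),  |d|² = 202;  R = 8+6 = 14,  c = 202−14² = 6
v_rel = (-6, 4),  |v_rel|² = 52;  v_rel·d = (-6)·(11) + (4)·(9) = -30
52·t² + 60·t + 6 = 0  ⇒  m = (-30)² − 52·6 = 588
m = 588 > 0,  v_rel·d = -30 < 0  ⇒  outside

inside=no margin=588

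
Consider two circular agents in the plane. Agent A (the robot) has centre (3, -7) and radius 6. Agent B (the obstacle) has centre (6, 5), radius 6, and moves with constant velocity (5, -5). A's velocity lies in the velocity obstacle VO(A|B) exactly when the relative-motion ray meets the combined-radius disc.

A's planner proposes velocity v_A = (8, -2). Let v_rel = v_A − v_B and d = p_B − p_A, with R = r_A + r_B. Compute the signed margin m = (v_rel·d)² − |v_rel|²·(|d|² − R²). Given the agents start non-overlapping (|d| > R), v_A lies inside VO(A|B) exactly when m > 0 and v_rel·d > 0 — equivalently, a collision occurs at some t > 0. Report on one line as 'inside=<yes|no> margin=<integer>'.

d = (3, 12),  |d|² = 153;  R = 6+6 = 12,  c = 153−12² = 9
v_rel = (3, 3),  |v_rel|² = 18;  v_rel·d = (3)·(3) + (3)·(12) = 45
18·t² − 90·t + 9 = 0  ⇒  m = 45² − 18·9 = 1863
m = 1863 > 0,  v_rel·d = 45 > 0  ⇒  inside

inside=yes margin=1863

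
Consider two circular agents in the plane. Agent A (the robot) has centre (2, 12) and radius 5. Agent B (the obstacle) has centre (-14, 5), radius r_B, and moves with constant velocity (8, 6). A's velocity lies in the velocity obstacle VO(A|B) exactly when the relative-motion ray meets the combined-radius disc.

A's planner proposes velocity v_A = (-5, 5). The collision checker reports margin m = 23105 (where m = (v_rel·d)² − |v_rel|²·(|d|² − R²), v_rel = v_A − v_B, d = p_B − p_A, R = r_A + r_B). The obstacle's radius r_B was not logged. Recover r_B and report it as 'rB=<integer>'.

m = 23105
d = (-16, -7);  v_rel = (-13, -1),  |v_rel|² = 170
v_rel×d = (-13)·(-7) − (-1)·(-16) = 75
since m = R²·170 − 75²:  R² = (5625 + 23105) / 170 = 169
R = √169 = 13  ⇒  r_B = 13 − 5 = 8

rB=8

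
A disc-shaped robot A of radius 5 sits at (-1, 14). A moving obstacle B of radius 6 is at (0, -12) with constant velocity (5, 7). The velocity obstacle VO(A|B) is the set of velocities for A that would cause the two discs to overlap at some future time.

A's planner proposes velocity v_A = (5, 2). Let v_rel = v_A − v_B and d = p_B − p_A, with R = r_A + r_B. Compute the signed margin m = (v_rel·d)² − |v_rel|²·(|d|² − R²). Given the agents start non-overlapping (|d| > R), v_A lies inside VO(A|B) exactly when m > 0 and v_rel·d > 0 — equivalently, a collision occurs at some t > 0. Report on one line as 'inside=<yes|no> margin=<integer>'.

d = (1, -26),  |d|² = 677;  R = 5+6 = 11,  c = 677−11² = 556
v_rel = (0, -5),  |v_rel|² = 25;  v_rel·d = (0)·(1) + (-5)·(-26) = 130
25·t² − 260·t + 556 = 0  ⇒  m = 130² − 25·556 = 3000
m = 3000 > 0,  v_rel·d = 130 > 0  ⇒  inside

inside=yes margin=3000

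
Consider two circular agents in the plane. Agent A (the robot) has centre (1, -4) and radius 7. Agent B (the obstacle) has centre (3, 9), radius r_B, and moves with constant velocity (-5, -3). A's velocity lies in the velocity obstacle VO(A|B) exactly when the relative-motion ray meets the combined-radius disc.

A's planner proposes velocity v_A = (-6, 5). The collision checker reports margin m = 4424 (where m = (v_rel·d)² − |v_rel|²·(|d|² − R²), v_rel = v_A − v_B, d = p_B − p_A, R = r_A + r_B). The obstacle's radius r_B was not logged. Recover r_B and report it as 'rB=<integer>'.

m = 4424
d = (2, 13);  v_rel = (-1, 8),  |v_rel|² = 65
v_rel×d = (-1)·(13) − (8)·(2) = -29
since m = R²·65 − (-29)²:  R² = (841 + 4424) / 65 = 81
R = √81 = 9  ⇒  r_B = 9 − 7 = 2

rB=2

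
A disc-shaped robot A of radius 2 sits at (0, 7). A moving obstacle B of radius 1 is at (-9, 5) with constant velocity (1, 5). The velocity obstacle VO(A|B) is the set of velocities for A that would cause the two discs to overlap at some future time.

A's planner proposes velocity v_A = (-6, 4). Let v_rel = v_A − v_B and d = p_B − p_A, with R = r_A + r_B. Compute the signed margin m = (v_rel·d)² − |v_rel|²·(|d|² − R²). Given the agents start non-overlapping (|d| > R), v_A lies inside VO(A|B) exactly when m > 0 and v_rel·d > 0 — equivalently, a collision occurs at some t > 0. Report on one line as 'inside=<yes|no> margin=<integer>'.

d = (-9, -2),  |d|² = 85;  R = 2+1 = 3,  c = 85−3² = 76
v_rel = (-7, -1),  |v_rel|² = 50;  v_rel·d = (-7)·(-9) + (-1)·(-2) = 65
50·t² − 130·t + 76 = 0  ⇒  m = 65² − 50·76 = 425
m = 425 > 0,  v_rel·d = 65 > 0  ⇒  inside

inside=yes margin=425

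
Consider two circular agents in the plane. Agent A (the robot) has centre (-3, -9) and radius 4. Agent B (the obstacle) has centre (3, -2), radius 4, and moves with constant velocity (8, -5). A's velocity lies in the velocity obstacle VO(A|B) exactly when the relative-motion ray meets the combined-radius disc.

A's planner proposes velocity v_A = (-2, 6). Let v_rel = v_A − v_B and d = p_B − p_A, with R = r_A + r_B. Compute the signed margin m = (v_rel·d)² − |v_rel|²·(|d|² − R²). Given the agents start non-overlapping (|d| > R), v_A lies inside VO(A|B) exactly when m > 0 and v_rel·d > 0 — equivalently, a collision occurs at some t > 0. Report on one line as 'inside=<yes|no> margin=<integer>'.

d = (6, 7),  |d|² = 85;  R = 4+4 = 8,  c = 85−8² = 21
v_rel = (-10, 11),  |v_rel|² = 221;  v_rel·d = (-10)·(6) + (11)·(7) = 17
221·t² − 34·t + 21 = 0  ⇒  m = 17² − 221·21 = -4352
m = -4352 < 0,  v_rel·d = 17 > 0  ⇒  outside

inside=no margin=-4352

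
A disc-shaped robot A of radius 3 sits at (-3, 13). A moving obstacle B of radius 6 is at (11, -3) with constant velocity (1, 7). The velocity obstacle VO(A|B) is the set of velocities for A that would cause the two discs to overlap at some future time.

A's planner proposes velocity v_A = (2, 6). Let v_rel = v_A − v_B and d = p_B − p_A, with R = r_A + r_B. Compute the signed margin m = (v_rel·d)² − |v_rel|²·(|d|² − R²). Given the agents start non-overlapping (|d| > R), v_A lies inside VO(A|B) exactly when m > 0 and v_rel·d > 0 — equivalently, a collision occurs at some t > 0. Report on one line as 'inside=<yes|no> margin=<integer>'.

d = (14, -16),  |d|² = 452;  R = 3+6 = 9,  c = 452−9² = 371
v_rel = (1, -1),  |v_rel|² = 2;  v_rel·d = (1)·(14) + (-1)·(-16) = 30
2·t² − 60·t + 371 = 0  ⇒  m = 30² − 2·371 = 158
m = 158 > 0,  v_rel·d = 30 > 0  ⇒  inside

inside=yes margin=158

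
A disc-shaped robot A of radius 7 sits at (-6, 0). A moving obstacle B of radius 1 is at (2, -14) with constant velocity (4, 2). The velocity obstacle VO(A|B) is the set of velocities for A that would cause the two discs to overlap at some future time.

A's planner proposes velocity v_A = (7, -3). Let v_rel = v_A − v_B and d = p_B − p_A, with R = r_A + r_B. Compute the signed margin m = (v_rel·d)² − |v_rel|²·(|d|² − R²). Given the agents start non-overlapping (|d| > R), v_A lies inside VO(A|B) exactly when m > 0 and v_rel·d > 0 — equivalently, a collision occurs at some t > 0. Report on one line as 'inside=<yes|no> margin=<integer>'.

d = (8, -14),  |d|² = 260;  R = 7+1 = 8,  c = 260−8² = 196
v_rel = (3, -5),  |v_rel|² = 34;  v_rel·d = (3)·(8) + (-5)·(-14) = 94
34·t² − 188·t + 196 = 0  ⇒  m = 94² − 34·196 = 2172
m = 2172 > 0,  v_rel·d = 94 > 0  ⇒  inside

inside=yes margin=2172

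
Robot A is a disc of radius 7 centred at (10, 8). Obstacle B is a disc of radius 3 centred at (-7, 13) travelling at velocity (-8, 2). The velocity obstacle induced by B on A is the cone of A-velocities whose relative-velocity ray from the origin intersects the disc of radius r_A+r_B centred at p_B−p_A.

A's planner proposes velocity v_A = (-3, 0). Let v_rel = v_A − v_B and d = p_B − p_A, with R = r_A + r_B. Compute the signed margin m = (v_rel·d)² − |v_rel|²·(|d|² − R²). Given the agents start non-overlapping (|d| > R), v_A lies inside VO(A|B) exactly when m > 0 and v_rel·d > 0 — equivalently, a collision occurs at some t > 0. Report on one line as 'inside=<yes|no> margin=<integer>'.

d = (-17, 5),  |d|² = 314;  R = 7+3 = 10,  c = 314−10² = 214
v_rel = (5, -2),  |v_rel|² = 29;  v_rel·d = (5)·(-17) + (-2)·(5) = -95
29·t² + 190·t + 214 = 0  ⇒  m = (-95)² − 29·214 = 2819
m = 2819 > 0,  v_rel·d = -95 < 0  ⇒  outside

inside=no margin=2819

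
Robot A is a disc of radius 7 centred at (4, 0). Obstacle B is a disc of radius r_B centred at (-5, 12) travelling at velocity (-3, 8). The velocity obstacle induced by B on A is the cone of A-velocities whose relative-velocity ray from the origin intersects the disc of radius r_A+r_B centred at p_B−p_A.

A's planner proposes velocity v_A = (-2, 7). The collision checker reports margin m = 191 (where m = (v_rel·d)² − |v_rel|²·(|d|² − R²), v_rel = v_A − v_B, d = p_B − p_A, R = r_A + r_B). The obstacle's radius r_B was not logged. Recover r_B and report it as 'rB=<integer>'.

m = 191
d = (-9, 12);  v_rel = (1, -1),  |v_rel|² = 2
v_rel×d = (1)·(12) − (-1)·(-9) = 3
since m = R²·2 − 3²:  R² = (9 + 191) / 2 = 100
R = √100 = 10  ⇒  r_B = 10 − 7 = 3

rB=3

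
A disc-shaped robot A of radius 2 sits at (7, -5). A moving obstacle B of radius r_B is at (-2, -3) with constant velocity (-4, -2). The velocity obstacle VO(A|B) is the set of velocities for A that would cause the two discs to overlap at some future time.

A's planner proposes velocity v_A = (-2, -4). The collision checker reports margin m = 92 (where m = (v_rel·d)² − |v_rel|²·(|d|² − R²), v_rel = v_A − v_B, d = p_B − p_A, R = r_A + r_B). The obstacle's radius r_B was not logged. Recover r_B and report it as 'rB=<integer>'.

m = 92
d = (-9, 2);  v_rel = (2, -2),  |v_rel|² = 8
v_rel×d = (2)·(2) − (-2)·(-9) = -14
since m = R²·8 − (-14)²:  R² = (196 + 92) / 8 = 36
R = √36 = 6  ⇒  r_B = 6 − 2 = 4

rB=4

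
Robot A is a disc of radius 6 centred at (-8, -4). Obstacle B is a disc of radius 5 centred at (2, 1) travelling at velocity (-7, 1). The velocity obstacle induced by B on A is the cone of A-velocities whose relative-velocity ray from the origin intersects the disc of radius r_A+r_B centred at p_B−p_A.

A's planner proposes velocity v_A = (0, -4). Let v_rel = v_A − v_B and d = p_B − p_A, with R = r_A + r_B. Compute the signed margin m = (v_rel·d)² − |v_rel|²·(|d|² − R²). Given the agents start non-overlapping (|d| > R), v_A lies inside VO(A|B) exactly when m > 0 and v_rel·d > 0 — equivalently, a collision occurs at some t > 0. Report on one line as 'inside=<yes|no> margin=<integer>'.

d = (10, 5),  |d|² = 125;  R = 6+5 = 11,  c = 125−11² = 4
v_rel = (7, -5),  |v_rel|² = 74;  v_rel·d = (7)·(10) + (-5)·(5) = 45
74·t² − 90·t + 4 = 0  ⇒  m = 45² − 74·4 = 1729
m = 1729 > 0,  v_rel·d = 45 > 0  ⇒  inside

inside=yes margin=1729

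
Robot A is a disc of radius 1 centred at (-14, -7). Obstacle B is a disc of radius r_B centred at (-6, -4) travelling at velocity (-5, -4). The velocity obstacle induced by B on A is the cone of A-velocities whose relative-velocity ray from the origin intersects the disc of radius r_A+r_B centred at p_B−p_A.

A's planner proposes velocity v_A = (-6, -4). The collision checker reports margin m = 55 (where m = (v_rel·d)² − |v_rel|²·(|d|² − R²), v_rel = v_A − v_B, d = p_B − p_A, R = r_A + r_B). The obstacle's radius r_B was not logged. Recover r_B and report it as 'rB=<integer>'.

m = 55
d = (8, 3);  v_rel = (-1, 0),  |v_rel|² = 1
v_rel×d = (-1)·(3) − (0)·(8) = -3
since m = R²·1 − (-3)²:  R² = (9 + 55) / 1 = 64
R = √64 = 8  ⇒  r_B = 8 − 1 = 7

rB=7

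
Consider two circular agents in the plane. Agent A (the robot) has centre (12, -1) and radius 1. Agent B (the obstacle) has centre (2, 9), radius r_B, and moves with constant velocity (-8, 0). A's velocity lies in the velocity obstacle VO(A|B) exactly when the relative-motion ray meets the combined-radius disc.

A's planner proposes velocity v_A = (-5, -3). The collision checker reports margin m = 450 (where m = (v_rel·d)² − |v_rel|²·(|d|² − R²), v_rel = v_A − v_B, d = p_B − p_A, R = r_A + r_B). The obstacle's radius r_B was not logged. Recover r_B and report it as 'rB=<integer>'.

m = 450
d = (-10, 10);  v_rel = (3, -3),  |v_rel|² = 18
v_rel×d = (3)·(10) − (-3)·(-10) = 0
since m = R²·18 − 0²:  R² = (0 + 450) / 18 = 25
R = √25 = 5  ⇒  r_B = 5 − 1 = 4

rB=4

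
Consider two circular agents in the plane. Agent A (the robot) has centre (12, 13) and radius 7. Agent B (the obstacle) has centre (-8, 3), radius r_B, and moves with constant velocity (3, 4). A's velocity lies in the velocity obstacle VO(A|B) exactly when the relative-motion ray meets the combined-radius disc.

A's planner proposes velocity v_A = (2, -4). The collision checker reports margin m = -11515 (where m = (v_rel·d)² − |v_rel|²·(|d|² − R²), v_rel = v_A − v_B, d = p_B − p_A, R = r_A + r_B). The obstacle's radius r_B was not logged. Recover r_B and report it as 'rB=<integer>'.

m = -11515
d = (-20, -10);  v_rel = (-1, -8),  |v_rel|² = 65
v_rel×d = (-1)·(-10) − (-8)·(-20) = -150
since m = R²·65 − (-150)²:  R² = (22500 + -11515) / 65 = 169
R = √169 = 13  ⇒  r_B = 13 − 7 = 6

rB=6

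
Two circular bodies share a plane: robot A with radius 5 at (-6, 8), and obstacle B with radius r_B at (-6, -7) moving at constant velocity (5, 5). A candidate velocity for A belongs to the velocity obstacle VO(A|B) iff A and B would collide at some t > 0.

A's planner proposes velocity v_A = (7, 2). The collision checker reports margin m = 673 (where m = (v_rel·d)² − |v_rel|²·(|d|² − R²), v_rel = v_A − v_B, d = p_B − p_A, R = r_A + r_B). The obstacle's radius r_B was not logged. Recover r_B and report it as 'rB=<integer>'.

m = 673
d = (0, -15);  v_rel = (2, -3),  |v_rel|² = 13
v_rel×d = (2)·(-15) − (-3)·(0) = -30
since m = R²·13 − (-30)²:  R² = (900 + 673) / 13 = 121
R = √121 = 11  ⇒  r_B = 11 − 5 = 6

rB=6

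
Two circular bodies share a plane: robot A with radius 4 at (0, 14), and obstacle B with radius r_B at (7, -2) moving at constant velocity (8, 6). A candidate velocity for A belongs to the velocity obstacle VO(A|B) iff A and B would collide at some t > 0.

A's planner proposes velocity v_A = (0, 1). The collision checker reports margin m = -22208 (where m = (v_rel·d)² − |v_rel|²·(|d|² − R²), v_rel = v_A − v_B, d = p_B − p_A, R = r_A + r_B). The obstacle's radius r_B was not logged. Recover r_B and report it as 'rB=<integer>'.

m = -22208
d = (7, -16);  v_rel = (-8, -5),  |v_rel|² = 89
v_rel×d = (-8)·(-16) − (-5)·(7) = 163
since m = R²·89 − 163²:  R² = (26569 + -22208) / 89 = 49
R = √49 = 7  ⇒  r_B = 7 − 4 = 3

rB=3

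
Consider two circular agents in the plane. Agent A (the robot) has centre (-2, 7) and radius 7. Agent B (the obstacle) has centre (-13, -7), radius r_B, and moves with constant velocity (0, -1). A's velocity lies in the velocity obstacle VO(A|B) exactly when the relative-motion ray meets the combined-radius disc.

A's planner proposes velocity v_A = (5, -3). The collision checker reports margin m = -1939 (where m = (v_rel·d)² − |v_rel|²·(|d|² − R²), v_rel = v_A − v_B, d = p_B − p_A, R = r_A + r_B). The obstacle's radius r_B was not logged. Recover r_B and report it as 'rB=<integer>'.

m = -1939
d = (-11, -14);  v_rel = (5, -2),  |v_rel|² = 29
v_rel×d = (5)·(-14) − (-2)·(-11) = -92
since m = R²·29 − (-92)²:  R² = (8464 + -1939) / 29 = 225
R = √225 = 15  ⇒  r_B = 15 − 7 = 8

rB=8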